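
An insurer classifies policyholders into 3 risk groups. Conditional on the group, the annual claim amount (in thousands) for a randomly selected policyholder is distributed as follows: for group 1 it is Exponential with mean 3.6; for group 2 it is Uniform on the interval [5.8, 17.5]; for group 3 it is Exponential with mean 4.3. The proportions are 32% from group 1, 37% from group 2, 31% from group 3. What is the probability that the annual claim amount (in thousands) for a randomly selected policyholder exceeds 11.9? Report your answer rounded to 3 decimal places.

0.208

Conditional on each group, P(X > 11.9): 1: 0.0366788; 2: 0.478632; 3: 0.0628225.
By total probability, P(X > 11.9) = 0.32·0.0366788 + 0.37·0.478632 + 0.31·0.0628225 = 0.208306.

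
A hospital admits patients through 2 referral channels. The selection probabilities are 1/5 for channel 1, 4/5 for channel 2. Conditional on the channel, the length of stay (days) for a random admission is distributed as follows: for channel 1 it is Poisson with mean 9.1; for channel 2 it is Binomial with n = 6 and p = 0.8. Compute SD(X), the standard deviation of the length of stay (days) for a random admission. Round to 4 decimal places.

2.3551

Per component, 1: μ=9.1, E[X²]=91.91; 2: μ=4.8, E[X²]=24.
E[X] = 0.2·9.1 + 0.8·4.8 = 5.66.
E[X²] = 0.2·91.91 + 0.8·24 = 37.582.
Var(X) = E[X²] − (E[X])² = 37.582 − 32.0356 = 5.5464.
SD(X) = √5.5464 = 2.35508.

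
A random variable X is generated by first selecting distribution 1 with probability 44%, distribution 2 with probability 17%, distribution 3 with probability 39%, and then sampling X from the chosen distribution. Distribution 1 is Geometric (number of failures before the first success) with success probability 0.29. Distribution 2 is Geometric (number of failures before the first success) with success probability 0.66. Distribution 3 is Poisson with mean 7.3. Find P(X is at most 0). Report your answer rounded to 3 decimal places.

Conditional on each component, P(X ≤ 0): 1: 0.29; 2: 0.66; 3: 0.000675539.
By total probability, P(X ≤ 0) = 0.44·0.29 + 0.17·0.66 + 0.39·0.000675539 = 0.240063.

0.240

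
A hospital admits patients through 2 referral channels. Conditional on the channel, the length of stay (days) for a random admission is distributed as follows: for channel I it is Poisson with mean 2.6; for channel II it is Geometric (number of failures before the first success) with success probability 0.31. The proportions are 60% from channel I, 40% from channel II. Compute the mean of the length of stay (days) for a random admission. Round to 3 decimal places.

Component means — I: 2.6; II: 2.22581.
E[X] = 0.6·2.6 + 0.4·2.22581 = 2.45032.

2.450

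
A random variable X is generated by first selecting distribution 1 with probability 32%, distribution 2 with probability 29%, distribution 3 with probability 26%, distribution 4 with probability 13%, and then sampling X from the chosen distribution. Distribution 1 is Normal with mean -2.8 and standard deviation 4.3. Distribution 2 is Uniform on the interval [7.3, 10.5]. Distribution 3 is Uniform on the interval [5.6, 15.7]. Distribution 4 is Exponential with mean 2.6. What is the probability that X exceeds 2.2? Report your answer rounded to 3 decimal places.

0.645

Conditional on each component, P(X > 2.2): 1: 0.122457; 2: 1; 3: 1; 4: 0.429062.
By total probability, P(X > 2.2) = 0.32·0.122457 + 0.29·1 + 0.26·1 + 0.13·0.429062 = 0.644964.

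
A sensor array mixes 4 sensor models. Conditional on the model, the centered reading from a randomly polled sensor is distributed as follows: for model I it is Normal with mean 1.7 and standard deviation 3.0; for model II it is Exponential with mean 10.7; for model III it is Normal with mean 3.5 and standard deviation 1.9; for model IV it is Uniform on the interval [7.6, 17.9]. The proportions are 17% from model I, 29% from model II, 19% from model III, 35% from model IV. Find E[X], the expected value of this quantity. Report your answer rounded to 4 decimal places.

Component means — I: 1.7; II: 10.7; III: 3.5; IV: 12.75.
E[X] = 0.17·1.7 + 0.29·10.7 + 0.19·3.5 + 0.35·12.75 = 8.5195.

8.5195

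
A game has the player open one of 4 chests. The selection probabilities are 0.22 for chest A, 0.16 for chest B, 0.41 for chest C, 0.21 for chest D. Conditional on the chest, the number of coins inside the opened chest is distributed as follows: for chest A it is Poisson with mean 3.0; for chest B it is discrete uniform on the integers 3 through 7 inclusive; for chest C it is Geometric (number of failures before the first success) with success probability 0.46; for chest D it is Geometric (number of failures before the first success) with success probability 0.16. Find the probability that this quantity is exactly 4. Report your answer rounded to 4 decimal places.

Conditional on each chest, P(X = 4): A: 0.168031; B: 0.2; C: 0.0391141; D: 0.0796594.
By total probability, P(X = 4) = 0.22·0.168031 + 0.16·0.2 + 0.41·0.0391141 + 0.21·0.0796594 = 0.101732.

0.1017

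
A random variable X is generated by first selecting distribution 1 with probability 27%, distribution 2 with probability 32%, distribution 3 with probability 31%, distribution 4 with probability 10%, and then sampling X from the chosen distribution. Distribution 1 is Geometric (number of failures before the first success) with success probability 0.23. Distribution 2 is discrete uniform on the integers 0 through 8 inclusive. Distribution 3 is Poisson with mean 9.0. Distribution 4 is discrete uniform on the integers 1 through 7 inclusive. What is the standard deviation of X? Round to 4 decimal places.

3.9026

Per component, 1: μ=3.34783, E[X²]=25.7637; 2: μ=4, E[X²]=22.6667; 3: μ=9, E[X²]=90; 4: μ=4, E[X²]=20.
E[X] = 0.27·3.34783 + 0.32·4 + 0.31·9 + 0.1·4 = 5.37391.
E[X²] = 0.27·25.7637 + 0.32·22.6667 + 0.31·90 + 0.1·20 = 44.1095.
Var(X) = E[X²] − (E[X])² = 44.1095 − 28.8789 = 15.2306.
SD(X) = √15.2306 = 3.90264.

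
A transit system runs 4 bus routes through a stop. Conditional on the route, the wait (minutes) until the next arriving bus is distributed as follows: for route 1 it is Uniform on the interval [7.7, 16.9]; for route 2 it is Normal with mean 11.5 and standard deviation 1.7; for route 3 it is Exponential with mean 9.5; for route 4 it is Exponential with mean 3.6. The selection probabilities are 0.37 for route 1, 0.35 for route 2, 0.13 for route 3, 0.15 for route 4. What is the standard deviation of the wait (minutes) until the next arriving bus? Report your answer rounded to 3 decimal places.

5.108

Per component, 1: μ=12.3, E[X²]=158.343; 2: μ=11.5, E[X²]=135.14; 3: μ=9.5, E[X²]=180.5; 4: μ=3.6, E[X²]=25.92.
E[X] = 0.37·12.3 + 0.35·11.5 + 0.13·9.5 + 0.15·3.6 = 10.351.
E[X²] = 0.37·158.343 + 0.35·135.14 + 0.13·180.5 + 0.15·25.92 = 133.239.
Var(X) = E[X²] − (E[X])² = 133.239 − 107.143 = 26.0958.
SD(X) = √26.0958 = 5.10841.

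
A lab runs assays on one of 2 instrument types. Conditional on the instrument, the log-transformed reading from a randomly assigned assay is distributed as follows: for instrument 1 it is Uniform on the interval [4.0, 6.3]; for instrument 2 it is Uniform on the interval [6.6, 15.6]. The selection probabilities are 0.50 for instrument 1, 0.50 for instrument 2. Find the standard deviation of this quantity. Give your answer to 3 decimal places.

Per component, 1: μ=5.15, E[X²]=26.9633; 2: μ=11.1, E[X²]=129.96.
E[X] = 0.5·5.15 + 0.5·11.1 = 8.125.
E[X²] = 0.5·26.9633 + 0.5·129.96 = 78.4617.
Var(X) = E[X²] − (E[X])² = 78.4617 − 66.0156 = 12.446.
SD(X) = √12.446 = 3.52789.

3.528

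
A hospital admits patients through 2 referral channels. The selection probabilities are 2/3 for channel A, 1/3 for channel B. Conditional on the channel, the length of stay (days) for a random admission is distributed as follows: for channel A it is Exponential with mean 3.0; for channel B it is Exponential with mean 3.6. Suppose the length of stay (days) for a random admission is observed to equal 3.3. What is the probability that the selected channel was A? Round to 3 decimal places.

Likelihoods f(3.3 | ·): A: 0.110957; B: 0.111069.
Posterior ∝ prior × likelihood. Numerator for A: 0.666667·0.110957 = 0.0739714.
Normalizing constant: 0.666667·0.110957 + 0.333333·0.111069 = 0.110994.
P(A | observation) = 0.0739714 / 0.110994 = 0.666442.

0.666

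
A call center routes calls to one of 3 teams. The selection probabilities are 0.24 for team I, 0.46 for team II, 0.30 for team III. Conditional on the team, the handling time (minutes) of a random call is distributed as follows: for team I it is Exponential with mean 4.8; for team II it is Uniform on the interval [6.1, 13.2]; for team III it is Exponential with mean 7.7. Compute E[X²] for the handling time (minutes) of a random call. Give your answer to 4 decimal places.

91.4019

For each component E[X²] = Var + (mean)², giving I: 46.08; II: 97.3233; III: 118.58.
Overall E[X²] = 0.24·46.08 + 0.46·97.3233 + 0.3·118.58 = 91.4019.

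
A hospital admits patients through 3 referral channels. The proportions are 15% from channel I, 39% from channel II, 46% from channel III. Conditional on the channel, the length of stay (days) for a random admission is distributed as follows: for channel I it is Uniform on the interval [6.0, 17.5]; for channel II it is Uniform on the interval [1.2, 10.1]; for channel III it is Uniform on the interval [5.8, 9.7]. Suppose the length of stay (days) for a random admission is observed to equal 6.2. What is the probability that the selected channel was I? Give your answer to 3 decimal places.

0.075

Likelihoods f(6.2 | ·): I: 0.0869565; II: 0.11236; III: 0.25641.
Posterior ∝ prior × likelihood. Numerator for I: 0.15·0.0869565 = 0.0130435.
Normalizing constant: 0.15·0.0869565 + 0.39·0.11236 + 0.46·0.25641 = 0.174812.
P(I | observation) = 0.0130435 / 0.174812 = 0.0746141.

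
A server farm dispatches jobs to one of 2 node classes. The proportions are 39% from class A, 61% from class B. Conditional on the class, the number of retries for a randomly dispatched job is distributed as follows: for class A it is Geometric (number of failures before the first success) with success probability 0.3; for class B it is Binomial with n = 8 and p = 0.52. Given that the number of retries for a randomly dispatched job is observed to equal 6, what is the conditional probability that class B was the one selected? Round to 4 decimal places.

0.8497

Likelihoods P(X=6 | ·): A: 0.0352947; B: 0.127544.
Posterior ∝ prior × likelihood. Numerator for B: 0.61·0.127544 = 0.0778019.
Normalizing constant: 0.39·0.0352947 + 0.61·0.127544 = 0.0915669.
P(B | observation) = 0.0778019 / 0.0915669 = 0.849673.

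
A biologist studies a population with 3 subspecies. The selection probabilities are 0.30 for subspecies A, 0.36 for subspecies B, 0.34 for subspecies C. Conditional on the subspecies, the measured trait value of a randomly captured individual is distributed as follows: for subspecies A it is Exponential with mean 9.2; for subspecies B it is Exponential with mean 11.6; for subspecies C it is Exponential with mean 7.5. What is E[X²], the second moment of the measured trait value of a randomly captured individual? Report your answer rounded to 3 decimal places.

185.917

For each component E[X²] = Var + (mean)², giving A: 169.28; B: 269.12; C: 112.5.
Overall E[X²] = 0.3·169.28 + 0.36·269.12 + 0.34·112.5 = 185.917.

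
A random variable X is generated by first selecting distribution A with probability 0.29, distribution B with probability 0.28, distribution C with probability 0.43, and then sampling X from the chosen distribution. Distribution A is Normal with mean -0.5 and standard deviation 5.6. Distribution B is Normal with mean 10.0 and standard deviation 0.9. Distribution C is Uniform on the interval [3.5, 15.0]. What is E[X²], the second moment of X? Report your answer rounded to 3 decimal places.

For each component E[X²] = Var + (mean)², giving A: 31.61; B: 100.81; C: 96.5833.
Overall E[X²] = 0.29·31.61 + 0.28·100.81 + 0.43·96.5833 = 78.9245.

78.925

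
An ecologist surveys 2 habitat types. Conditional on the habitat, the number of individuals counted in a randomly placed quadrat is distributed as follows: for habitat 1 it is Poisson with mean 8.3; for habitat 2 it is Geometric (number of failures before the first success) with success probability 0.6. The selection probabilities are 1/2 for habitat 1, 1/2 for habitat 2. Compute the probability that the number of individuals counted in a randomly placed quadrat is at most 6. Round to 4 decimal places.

0.6382

Conditional on each habitat, P(X ≤ 6): 1: 0.278121; 2: 0.998362.
By total probability, P(X ≤ 6) = 0.5·0.278121 + 0.5·0.998362 = 0.638241.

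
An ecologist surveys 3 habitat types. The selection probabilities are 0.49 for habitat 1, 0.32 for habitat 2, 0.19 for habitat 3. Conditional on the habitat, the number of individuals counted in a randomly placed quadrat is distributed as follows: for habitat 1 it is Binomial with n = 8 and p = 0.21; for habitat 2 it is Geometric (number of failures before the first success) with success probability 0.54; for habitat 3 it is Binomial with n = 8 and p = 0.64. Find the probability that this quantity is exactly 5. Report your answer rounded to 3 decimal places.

Conditional on each habitat, P(X = 5): 1: 0.0112763; 2: 0.011122; 3: 0.28054.
By total probability, P(X = 5) = 0.49·0.0112763 + 0.32·0.011122 + 0.19·0.28054 = 0.0623871.

0.062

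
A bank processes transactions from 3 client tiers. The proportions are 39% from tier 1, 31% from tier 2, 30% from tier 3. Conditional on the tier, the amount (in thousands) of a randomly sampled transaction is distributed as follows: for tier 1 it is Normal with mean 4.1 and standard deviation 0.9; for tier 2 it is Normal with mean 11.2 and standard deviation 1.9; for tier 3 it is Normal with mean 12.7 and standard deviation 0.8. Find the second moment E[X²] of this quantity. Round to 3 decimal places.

For each component E[X²] = Var + (mean)², giving 1: 17.62; 2: 129.05; 3: 161.93.
Overall E[X²] = 0.39·17.62 + 0.31·129.05 + 0.3·161.93 = 95.4563.

95.456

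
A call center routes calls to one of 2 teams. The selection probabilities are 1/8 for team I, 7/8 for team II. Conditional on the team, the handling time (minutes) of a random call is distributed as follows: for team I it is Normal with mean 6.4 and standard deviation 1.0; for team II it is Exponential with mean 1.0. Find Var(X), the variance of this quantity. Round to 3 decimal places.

Per component, I: μ=6.4, E[X²]=41.96; II: μ=1, E[X²]=2.
E[X] = 0.125·6.4 + 0.875·1 = 1.675.
E[X²] = 0.125·41.96 + 0.875·2 = 6.995.
Var(X) = E[X²] − (E[X])² = 6.995 − 2.80563 = 4.18938.

4.189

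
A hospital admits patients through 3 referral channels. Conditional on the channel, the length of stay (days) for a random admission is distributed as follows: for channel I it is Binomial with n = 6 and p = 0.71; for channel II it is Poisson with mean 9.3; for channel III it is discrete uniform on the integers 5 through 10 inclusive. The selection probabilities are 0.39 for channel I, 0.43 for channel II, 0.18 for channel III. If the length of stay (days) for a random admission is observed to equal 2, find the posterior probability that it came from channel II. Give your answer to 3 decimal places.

Likelihoods P(X=2 | ·): I: 0.0534811; II: 0.00395364; III: 0.
Posterior ∝ prior × likelihood. Numerator for II: 0.43·0.00395364 = 0.00170007.
Normalizing constant: 0.39·0.0534811 + 0.43·0.00395364 + 0.18·0 = 0.0225577.
P(II | observation) = 0.00170007 / 0.0225577 = 0.0753653.

0.075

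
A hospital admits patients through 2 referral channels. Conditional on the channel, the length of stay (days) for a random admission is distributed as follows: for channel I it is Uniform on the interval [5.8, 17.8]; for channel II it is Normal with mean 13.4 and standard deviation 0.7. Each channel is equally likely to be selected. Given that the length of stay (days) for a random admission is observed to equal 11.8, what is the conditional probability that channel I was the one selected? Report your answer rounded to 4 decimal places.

0.6659

Likelihoods f(11.8 | ·): I: 0.0833333; II: 0.0418147.
Posterior ∝ prior × likelihood. Numerator for I: 0.5·0.0833333 = 0.0416667.
Normalizing constant: 0.5·0.0833333 + 0.5·0.0418147 = 0.062574.
P(I | observation) = 0.0416667 / 0.062574 = 0.665878.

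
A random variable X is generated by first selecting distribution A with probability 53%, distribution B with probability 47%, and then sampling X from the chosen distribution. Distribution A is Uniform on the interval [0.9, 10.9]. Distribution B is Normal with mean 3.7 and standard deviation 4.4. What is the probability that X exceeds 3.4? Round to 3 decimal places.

0.645

Conditional on each component, P(X > 3.4): A: 0.75; B: 0.52718.
By total probability, P(X > 3.4) = 0.53·0.75 + 0.47·0.52718 = 0.645274.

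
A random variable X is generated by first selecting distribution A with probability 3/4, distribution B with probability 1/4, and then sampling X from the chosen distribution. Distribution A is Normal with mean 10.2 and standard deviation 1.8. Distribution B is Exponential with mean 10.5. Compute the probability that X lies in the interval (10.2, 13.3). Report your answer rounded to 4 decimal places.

Conditional on each component, P(10.2 < X < 13.3): A: 0.457485; B: 0.0967726.
By total probability, P(10.2 < X < 13.3) = 0.75·0.457485 + 0.25·0.0967726 = 0.367307.

0.3673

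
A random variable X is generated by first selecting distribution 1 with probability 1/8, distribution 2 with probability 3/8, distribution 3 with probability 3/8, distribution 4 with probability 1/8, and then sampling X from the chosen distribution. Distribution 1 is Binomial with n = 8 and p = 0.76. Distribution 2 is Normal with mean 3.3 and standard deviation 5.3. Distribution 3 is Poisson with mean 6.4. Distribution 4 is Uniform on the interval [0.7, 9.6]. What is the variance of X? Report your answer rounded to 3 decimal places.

Per component, 1: μ=6.08, E[X²]=38.4256; 2: μ=3.3, E[X²]=38.98; 3: μ=6.4, E[X²]=47.36; 4: μ=5.15, E[X²]=33.1233.
E[X] = 0.125·6.08 + 0.375·3.3 + 0.375·6.4 + 0.125·5.15 = 5.04125.
E[X²] = 0.125·38.4256 + 0.375·38.98 + 0.375·47.36 + 0.125·33.1233 = 41.3211.
Var(X) = E[X²] − (E[X])² = 41.3211 − 25.4142 = 15.9069.

15.907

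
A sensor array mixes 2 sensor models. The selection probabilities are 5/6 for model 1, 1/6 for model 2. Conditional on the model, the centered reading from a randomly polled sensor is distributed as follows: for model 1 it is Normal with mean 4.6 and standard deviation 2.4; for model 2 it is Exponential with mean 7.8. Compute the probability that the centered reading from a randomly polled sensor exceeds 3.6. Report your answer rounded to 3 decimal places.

0.656

Conditional on each model, P(X > 3.6): 1: 0.661539; 2: 0.630313.
By total probability, P(X > 3.6) = 0.833333·0.661539 + 0.166667·0.630313 = 0.656335.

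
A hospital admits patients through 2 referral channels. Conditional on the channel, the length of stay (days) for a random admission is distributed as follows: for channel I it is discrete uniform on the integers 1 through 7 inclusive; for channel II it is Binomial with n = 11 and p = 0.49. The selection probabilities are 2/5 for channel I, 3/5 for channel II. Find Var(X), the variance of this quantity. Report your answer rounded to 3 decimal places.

3.713

Per component, I: μ=4, E[X²]=20; II: μ=5.39, E[X²]=31.801.
E[X] = 0.4·4 + 0.6·5.39 = 4.834.
E[X²] = 0.4·20 + 0.6·31.801 = 27.0806.
Var(X) = E[X²] − (E[X])² = 27.0806 − 23.3676 = 3.71304.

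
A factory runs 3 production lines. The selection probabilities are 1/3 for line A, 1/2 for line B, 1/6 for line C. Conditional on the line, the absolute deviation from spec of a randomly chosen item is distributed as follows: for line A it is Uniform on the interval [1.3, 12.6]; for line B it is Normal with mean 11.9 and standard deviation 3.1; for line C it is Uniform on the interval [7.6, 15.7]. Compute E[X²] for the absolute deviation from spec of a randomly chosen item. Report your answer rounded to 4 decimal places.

For each component E[X²] = Var + (mean)², giving A: 58.9433; B: 151.22; C: 141.19.
Overall E[X²] = 0.333333·58.9433 + 0.5·151.22 + 0.166667·141.19 = 118.789.

118.7894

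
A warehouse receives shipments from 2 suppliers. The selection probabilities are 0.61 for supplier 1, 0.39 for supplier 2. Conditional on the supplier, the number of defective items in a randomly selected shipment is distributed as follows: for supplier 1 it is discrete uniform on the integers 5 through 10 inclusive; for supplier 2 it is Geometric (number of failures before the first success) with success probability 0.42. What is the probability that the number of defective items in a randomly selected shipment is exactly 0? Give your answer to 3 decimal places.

0.164

Conditional on each supplier, P(X = 0): 1: 0; 2: 0.42.
By total probability, P(X = 0) = 0.61·0 + 0.39·0.42 = 0.1638.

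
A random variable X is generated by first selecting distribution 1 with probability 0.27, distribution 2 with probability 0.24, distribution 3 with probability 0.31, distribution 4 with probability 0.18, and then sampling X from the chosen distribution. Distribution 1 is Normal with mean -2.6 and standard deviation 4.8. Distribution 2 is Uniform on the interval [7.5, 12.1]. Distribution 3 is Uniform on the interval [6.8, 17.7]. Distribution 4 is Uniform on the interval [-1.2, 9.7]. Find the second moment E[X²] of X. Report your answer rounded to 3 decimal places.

For each component E[X²] = Var + (mean)², giving 1: 29.8; 2: 97.8033; 3: 159.963; 4: 27.9633.
Overall E[X²] = 0.27·29.8 + 0.24·97.8033 + 0.31·159.963 + 0.18·27.9633 = 86.1408.

86.141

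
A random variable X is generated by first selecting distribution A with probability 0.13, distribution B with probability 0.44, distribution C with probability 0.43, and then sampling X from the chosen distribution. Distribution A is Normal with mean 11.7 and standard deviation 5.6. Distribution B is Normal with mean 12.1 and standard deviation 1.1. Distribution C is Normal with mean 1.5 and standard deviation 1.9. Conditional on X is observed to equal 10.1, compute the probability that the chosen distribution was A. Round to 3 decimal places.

Likelihoods f(10.1 | ·): A: 0.0683905; B: 0.0694505; C: 7.47042e-06.
Posterior ∝ prior × likelihood. Numerator for A: 0.13·0.0683905 = 0.00889076.
Normalizing constant: 0.13·0.0683905 + 0.44·0.0694505 + 0.43·7.47042e-06 = 0.0394522.
P(A | observation) = 0.00889076 / 0.0394522 = 0.225355.

0.225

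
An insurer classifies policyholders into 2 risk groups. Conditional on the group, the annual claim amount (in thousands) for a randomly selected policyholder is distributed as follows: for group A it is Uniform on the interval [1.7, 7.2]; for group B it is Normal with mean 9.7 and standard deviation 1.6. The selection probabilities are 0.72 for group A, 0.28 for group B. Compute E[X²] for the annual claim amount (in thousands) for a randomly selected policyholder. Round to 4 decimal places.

43.1348

For each component E[X²] = Var + (mean)², giving A: 22.3233; B: 96.65.
Overall E[X²] = 0.72·22.3233 + 0.28·96.65 = 43.1348.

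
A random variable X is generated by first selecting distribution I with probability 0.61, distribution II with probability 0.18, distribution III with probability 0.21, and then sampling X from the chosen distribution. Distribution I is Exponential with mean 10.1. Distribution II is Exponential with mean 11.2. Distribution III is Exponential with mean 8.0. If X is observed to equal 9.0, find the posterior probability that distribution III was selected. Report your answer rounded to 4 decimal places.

Likelihoods f(9.0 | ·): I: 0.0406147; II: 0.0399756; III: 0.0405816.
Posterior ∝ prior × likelihood. Numerator for III: 0.21·0.0405816 = 0.00852213.
Normalizing constant: 0.61·0.0406147 + 0.18·0.0399756 + 0.21·0.0405816 = 0.0404927.
P(III | observation) = 0.00852213 / 0.0404927 = 0.210461.

0.2105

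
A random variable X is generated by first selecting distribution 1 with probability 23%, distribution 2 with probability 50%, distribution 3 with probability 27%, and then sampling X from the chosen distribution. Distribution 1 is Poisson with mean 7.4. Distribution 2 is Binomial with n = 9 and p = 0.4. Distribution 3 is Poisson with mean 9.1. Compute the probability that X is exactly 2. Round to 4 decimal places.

Conditional on each component, P(X = 2): 1: 0.0167361; 2: 0.161243; 3: 0.00462352.
By total probability, P(X = 2) = 0.23·0.0167361 + 0.5·0.161243 + 0.27·0.00462352 = 0.0857192.

0.0857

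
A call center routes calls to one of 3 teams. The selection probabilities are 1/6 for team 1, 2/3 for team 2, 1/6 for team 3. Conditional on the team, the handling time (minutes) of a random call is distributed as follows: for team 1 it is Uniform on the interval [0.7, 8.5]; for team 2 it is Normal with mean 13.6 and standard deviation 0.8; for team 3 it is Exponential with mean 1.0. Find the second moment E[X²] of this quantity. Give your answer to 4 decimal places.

128.4383

For each component E[X²] = Var + (mean)², giving 1: 26.23; 2: 185.6; 3: 2.
Overall E[X²] = 0.166667·26.23 + 0.666667·185.6 + 0.166667·2 = 128.438.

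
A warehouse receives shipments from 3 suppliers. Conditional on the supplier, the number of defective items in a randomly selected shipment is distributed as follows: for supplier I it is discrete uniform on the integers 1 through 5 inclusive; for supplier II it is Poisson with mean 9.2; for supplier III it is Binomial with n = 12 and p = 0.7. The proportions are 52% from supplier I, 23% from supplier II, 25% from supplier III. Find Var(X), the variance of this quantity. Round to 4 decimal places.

12.2110

Per component, I: μ=3, E[X²]=11; II: μ=9.2, E[X²]=93.84; III: μ=8.4, E[X²]=73.08.
E[X] = 0.52·3 + 0.23·9.2 + 0.25·8.4 = 5.776.
E[X²] = 0.52·11 + 0.23·93.84 + 0.25·73.08 = 45.5732.
Var(X) = E[X²] − (E[X])² = 45.5732 − 33.3622 = 12.211.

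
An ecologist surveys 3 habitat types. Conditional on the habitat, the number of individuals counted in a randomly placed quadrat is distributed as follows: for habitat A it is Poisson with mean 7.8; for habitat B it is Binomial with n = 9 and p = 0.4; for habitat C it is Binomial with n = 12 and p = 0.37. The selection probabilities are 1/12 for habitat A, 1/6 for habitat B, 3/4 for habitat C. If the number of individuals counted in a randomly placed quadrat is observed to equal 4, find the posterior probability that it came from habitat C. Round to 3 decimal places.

0.786

Likelihoods P(X=4 | ·): A: 0.0631932; B: 0.250823; C: 0.230217.
Posterior ∝ prior × likelihood. Numerator for C: 0.75·0.230217 = 0.172662.
Normalizing constant: 0.0833333·0.0631932 + 0.166667·0.250823 + 0.75·0.230217 = 0.219732.
P(C | observation) = 0.172662 / 0.219732 = 0.785785.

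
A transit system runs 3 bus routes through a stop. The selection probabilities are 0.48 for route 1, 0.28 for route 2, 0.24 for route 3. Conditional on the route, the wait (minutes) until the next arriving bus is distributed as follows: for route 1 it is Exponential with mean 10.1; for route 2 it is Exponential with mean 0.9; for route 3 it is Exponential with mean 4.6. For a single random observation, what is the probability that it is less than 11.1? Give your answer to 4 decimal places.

0.8186

Conditional on each route, P(X < 11.1): 1: 0.666799; 2: 0.999996; 3: 0.910458.
By total probability, P(X < 11.1) = 0.48·0.666799 + 0.28·0.999996 + 0.24·0.910458 = 0.818572.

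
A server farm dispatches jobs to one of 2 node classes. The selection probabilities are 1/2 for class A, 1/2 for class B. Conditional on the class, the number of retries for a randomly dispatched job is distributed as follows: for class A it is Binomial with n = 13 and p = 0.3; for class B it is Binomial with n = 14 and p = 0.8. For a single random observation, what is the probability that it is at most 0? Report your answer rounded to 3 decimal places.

0.005

Conditional on each class, P(X ≤ 0): A: 0.0096889; B: 1.6384e-10.
By total probability, P(X ≤ 0) = 0.5·0.0096889 + 0.5·1.6384e-10 = 0.00484445.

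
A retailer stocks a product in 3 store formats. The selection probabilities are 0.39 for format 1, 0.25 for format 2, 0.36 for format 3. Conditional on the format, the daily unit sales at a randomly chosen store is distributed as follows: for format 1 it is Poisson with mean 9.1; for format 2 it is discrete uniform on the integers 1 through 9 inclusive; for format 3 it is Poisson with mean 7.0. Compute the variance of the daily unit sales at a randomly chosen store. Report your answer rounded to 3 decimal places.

10.354

Per component, 1: μ=9.1, E[X²]=91.91; 2: μ=5, E[X²]=31.6667; 3: μ=7, E[X²]=56.
E[X] = 0.39·9.1 + 0.25·5 + 0.36·7 = 7.319.
E[X²] = 0.39·91.91 + 0.25·31.6667 + 0.36·56 = 63.9216.
Var(X) = E[X²] − (E[X])² = 63.9216 − 53.5678 = 10.3538.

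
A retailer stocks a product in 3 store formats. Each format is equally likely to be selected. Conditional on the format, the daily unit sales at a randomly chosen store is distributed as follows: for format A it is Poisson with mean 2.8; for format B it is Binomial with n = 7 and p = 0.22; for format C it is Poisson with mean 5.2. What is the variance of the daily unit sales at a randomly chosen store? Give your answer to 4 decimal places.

Per component, A: μ=2.8, E[X²]=10.64; B: μ=1.54, E[X²]=3.5728; C: μ=5.2, E[X²]=32.24.
E[X] = 0.333333·2.8 + 0.333333·1.54 + 0.333333·5.2 = 3.18.
E[X²] = 0.333333·10.64 + 0.333333·3.5728 + 0.333333·32.24 = 15.4843.
Var(X) = E[X²] − (E[X])² = 15.4843 − 10.1124 = 5.37187.

5.3719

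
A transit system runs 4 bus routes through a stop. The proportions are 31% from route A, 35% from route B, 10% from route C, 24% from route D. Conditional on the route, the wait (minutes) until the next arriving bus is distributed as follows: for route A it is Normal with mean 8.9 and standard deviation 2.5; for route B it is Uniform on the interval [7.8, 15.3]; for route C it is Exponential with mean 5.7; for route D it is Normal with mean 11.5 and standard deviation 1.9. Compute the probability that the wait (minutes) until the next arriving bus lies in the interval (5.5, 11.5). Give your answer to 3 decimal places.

Conditional on each route, P(5.5 < X < 11.5): A: 0.763915; B: 0.493333; C: 0.248035; D: 0.499205.
By total probability, P(5.5 < X < 11.5) = 0.31·0.763915 + 0.35·0.493333 + 0.1·0.248035 + 0.24·0.499205 = 0.554093.

0.554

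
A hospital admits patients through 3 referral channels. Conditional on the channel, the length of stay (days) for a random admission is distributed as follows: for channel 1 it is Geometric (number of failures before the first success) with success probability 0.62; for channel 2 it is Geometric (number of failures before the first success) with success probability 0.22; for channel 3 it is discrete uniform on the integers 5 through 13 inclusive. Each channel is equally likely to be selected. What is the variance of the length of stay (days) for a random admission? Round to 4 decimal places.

Per component, 1: μ=0.612903, E[X²]=1.3642; 2: μ=3.54545, E[X²]=28.686; 3: μ=9, E[X²]=87.6667.
E[X] = 0.333333·0.612903 + 0.333333·3.54545 + 0.333333·9 = 4.38612.
E[X²] = 0.333333·1.3642 + 0.333333·28.686 + 0.333333·87.6667 = 39.2389.
Var(X) = E[X²] − (E[X])² = 39.2389 − 19.238 = 20.0009.

20.0009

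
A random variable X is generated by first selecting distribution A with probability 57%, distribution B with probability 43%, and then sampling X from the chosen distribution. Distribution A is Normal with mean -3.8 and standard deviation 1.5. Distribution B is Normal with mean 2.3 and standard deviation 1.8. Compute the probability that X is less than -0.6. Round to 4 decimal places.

Conditional on each component, P(X < -0.6): A: 0.983551; B: 0.0535778.
By total probability, P(X < -0.6) = 0.57·0.983551 + 0.43·0.0535778 = 0.583663.

0.5837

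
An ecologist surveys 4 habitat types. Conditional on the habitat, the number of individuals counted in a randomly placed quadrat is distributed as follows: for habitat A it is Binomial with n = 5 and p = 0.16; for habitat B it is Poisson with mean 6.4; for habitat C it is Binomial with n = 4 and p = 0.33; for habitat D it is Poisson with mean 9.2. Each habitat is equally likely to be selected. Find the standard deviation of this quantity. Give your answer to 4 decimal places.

4.0816

Per component, A: μ=0.8, E[X²]=1.312; B: μ=6.4, E[X²]=47.36; C: μ=1.32, E[X²]=2.6268; D: μ=9.2, E[X²]=93.84.
E[X] = 0.25·0.8 + 0.25·6.4 + 0.25·1.32 + 0.25·9.2 = 4.43.
E[X²] = 0.25·1.312 + 0.25·47.36 + 0.25·2.6268 + 0.25·93.84 = 36.2847.
Var(X) = E[X²] − (E[X])² = 36.2847 − 19.6249 = 16.6598.
SD(X) = √16.6598 = 4.08164.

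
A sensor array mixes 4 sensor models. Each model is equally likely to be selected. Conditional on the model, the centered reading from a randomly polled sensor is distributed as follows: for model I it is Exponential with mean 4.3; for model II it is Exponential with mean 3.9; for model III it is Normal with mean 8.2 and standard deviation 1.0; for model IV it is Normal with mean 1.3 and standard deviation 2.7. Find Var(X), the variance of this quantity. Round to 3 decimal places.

Per component, I: μ=4.3, E[X²]=36.98; II: μ=3.9, E[X²]=30.42; III: μ=8.2, E[X²]=68.24; IV: μ=1.3, E[X²]=8.98.
E[X] = 0.25·4.3 + 0.25·3.9 + 0.25·8.2 + 0.25·1.3 = 4.425.
E[X²] = 0.25·36.98 + 0.25·30.42 + 0.25·68.24 + 0.25·8.98 = 36.155.
Var(X) = E[X²] − (E[X])² = 36.155 − 19.5806 = 16.5744.

16.574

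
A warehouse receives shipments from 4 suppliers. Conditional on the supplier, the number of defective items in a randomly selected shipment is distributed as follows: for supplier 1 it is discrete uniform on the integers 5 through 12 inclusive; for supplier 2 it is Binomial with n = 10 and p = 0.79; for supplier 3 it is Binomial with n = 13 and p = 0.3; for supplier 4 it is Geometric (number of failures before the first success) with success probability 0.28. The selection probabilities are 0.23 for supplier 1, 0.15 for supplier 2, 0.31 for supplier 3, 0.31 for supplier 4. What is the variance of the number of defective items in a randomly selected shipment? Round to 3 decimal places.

Per component, 1: μ=8.5, E[X²]=77.5; 2: μ=7.9, E[X²]=64.069; 3: μ=3.9, E[X²]=17.94; 4: μ=2.57143, E[X²]=15.7959.
E[X] = 0.23·8.5 + 0.15·7.9 + 0.31·3.9 + 0.31·2.57143 = 5.14614.
E[X²] = 0.23·77.5 + 0.15·64.069 + 0.31·17.94 + 0.31·15.7959 = 37.8935.
Var(X) = E[X²] − (E[X])² = 37.8935 − 26.4828 = 11.4107.

11.411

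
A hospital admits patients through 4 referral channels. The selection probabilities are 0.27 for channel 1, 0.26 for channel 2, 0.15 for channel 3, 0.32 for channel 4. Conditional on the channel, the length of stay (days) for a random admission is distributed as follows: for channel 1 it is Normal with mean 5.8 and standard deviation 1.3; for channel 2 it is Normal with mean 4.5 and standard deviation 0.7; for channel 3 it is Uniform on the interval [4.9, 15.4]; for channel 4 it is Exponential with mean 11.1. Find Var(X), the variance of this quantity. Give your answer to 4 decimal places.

Per component, 1: μ=5.8, E[X²]=35.33; 2: μ=4.5, E[X²]=20.74; 3: μ=10.15, E[X²]=112.21; 4: μ=11.1, E[X²]=246.42.
E[X] = 0.27·5.8 + 0.26·4.5 + 0.15·10.15 + 0.32·11.1 = 7.8105.
E[X²] = 0.27·35.33 + 0.26·20.74 + 0.15·112.21 + 0.32·246.42 = 110.617.
Var(X) = E[X²] − (E[X])² = 110.617 − 61.0039 = 49.6135.

49.6135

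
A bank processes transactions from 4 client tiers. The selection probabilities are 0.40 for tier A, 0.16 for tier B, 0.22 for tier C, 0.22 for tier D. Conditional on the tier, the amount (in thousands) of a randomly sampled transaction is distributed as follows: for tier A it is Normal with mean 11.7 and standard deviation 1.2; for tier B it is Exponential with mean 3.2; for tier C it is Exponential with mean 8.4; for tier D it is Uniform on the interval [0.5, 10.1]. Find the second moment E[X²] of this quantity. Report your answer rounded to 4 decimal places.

97.5246

For each component E[X²] = Var + (mean)², giving A: 138.33; B: 20.48; C: 141.12; D: 35.77.
Overall E[X²] = 0.4·138.33 + 0.16·20.48 + 0.22·141.12 + 0.22·35.77 = 97.5246.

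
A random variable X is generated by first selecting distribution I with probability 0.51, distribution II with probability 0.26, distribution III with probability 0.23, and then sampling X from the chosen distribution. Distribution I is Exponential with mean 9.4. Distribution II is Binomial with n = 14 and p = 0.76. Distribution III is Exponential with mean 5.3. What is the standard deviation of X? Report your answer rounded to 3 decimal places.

Per component, I: μ=9.4, E[X²]=176.72; II: μ=10.64, E[X²]=115.763; III: μ=5.3, E[X²]=56.18.
E[X] = 0.51·9.4 + 0.26·10.64 + 0.23·5.3 = 8.7794.
E[X²] = 0.51·176.72 + 0.26·115.763 + 0.23·56.18 = 133.147.
Var(X) = E[X²] − (E[X])² = 133.147 − 77.0779 = 56.0692.
SD(X) = √56.0692 = 7.48793.

7.488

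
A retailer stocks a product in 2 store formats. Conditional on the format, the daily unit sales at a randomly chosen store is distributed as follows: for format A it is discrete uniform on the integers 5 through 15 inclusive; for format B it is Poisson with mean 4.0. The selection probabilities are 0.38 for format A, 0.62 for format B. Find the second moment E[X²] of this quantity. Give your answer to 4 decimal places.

54.2000

For each component E[X²] = Var + (mean)², giving A: 110; B: 20.
Overall E[X²] = 0.38·110 + 0.62·20 = 54.2.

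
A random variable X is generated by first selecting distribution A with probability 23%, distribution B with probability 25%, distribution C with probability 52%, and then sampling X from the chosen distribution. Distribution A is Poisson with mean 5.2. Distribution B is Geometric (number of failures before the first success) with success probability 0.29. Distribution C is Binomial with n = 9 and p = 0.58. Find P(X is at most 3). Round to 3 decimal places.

Conditional on each component, P(X ≤ 3): A: 0.238065; B: 0.745883; C: 0.123342.
By total probability, P(X ≤ 3) = 0.23·0.238065 + 0.25·0.745883 + 0.52·0.123342 = 0.305364.

0.305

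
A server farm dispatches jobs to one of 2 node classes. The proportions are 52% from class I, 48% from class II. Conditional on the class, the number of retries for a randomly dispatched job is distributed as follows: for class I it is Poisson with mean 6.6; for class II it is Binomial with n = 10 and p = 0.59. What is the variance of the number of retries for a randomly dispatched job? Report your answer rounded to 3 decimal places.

Per component, I: μ=6.6, E[X²]=50.16; II: μ=5.9, E[X²]=37.229.
E[X] = 0.52·6.6 + 0.48·5.9 = 6.264.
E[X²] = 0.52·50.16 + 0.48·37.229 = 43.9531.
Var(X) = E[X²] − (E[X])² = 43.9531 − 39.2377 = 4.71542.

4.715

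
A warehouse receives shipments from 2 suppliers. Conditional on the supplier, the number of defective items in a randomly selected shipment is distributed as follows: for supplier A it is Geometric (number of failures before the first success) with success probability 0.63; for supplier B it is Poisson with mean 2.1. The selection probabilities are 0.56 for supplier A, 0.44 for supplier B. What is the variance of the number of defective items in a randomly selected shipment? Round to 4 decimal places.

2.0099

Per component, A: μ=0.587302, E[X²]=1.27715; B: μ=2.1, E[X²]=6.51.
E[X] = 0.56·0.587302 + 0.44·2.1 = 1.25289.
E[X²] = 0.56·1.27715 + 0.44·6.51 = 3.5796.
Var(X) = E[X²] − (E[X])² = 3.5796 − 1.56973 = 2.00987.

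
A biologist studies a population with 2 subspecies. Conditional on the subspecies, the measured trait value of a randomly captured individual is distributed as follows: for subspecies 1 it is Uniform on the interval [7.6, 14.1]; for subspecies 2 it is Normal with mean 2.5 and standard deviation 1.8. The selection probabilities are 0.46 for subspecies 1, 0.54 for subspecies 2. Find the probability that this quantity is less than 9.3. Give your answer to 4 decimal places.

Conditional on each subspecies, P(X < 9.3): 1: 0.261538; 2: 0.999921.
By total probability, P(X < 9.3) = 0.46·0.261538 + 0.54·0.999921 = 0.660265.

0.6603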